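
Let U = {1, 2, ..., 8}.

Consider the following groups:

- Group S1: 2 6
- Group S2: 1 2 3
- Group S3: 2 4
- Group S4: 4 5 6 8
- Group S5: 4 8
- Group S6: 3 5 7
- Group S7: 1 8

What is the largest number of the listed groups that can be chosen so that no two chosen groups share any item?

3

S3, S6, S7 are pairwise disjoint (S3={2,4}; S6={3,5,7}; S7={1,8}).
Every remaining group overlaps one of these, and no 4 of the listed groups are pairwise disjoint, so 3 is the maximum.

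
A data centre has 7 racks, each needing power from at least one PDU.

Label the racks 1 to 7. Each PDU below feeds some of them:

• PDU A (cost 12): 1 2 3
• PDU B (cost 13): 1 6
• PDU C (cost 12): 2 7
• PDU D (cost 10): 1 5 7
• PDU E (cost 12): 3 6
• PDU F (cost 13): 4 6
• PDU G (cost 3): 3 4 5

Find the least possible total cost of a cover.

B, C, G together cover every rack (B ∪ C ∪ G = {1, 2, 3, 4, 5, 6, 7}); total cost 13 + 12 + 3 = 28.
The greedy pick G, D, A, E costs 37; no covering selection beats 28.

28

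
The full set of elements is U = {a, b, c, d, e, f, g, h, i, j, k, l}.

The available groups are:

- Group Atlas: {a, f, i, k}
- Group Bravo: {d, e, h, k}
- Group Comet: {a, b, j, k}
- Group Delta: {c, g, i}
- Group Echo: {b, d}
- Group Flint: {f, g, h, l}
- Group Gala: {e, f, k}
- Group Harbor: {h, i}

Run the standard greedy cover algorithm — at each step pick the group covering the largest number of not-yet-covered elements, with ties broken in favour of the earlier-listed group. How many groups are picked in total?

Greedy: pick Atlas (covers 4 new) → pick Bravo (covers 3 new) → pick Comet (covers 2 new) → pick Delta (covers 2 new) → pick Flint (covers 1 new). Total picks: 5.
(The true minimum cover uses only 4 groups, so greedy is not optimal here.)

5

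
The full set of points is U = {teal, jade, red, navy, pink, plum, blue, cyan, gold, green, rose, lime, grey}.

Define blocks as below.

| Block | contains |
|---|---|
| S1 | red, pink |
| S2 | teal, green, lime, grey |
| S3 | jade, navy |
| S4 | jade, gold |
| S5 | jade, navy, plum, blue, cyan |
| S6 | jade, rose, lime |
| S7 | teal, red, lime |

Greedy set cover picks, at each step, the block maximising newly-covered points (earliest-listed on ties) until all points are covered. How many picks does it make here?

5

Greedy: pick S5 (covers 5 new) → pick S2 (covers 4 new) → pick S1 (covers 2 new) → pick S4 (covers 1 new) → pick S6 (covers 1 new). Total picks: 5.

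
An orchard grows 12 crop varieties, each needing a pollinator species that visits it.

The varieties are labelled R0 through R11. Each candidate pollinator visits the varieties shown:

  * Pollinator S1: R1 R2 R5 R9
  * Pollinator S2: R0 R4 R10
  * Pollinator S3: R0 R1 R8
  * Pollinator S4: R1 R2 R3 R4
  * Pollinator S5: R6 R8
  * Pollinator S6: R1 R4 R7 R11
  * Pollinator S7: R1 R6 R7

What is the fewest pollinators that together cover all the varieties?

5

Take {S1, S2, S4, S5, S6}. Their union is {R0, R1, R2, R3, R4, R5, R6, R7, R8, R9, R10, R11}, which is all 12 varieties.
Only S4 contains R3, so S4 is forced; the remaining 8 varieties need at least 4 more pollinators (each remaining pollinator adds at most 2) — so at least 5 pollinators are needed, and 5 is optimal.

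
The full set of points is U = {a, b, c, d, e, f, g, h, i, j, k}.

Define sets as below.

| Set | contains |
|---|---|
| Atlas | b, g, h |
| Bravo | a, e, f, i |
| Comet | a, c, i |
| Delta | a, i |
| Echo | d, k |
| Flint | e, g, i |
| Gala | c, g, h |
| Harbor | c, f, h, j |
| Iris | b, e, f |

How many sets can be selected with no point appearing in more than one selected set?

4

Delta, Echo, Gala, Iris are pairwise disjoint (Delta={a,i}; Echo={d,k}; Gala={c,g,h}; Iris={b,e,f}).
Every remaining set overlaps one of these, and no 5 of the listed sets are pairwise disjoint, so 4 is the maximum.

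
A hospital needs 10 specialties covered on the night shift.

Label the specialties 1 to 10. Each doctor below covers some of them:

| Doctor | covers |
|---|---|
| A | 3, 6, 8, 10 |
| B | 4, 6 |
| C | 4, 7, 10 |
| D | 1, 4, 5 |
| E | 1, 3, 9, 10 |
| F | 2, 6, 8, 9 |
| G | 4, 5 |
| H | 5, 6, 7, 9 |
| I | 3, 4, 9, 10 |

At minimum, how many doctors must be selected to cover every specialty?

Take {D, E, F, H}. Their union is {1, 2, 3, 4, 5, 6, 7, 8, 9, 10}, which is all 10 specialties.
No 3 of the 9 doctors cover everything (all 84 combinations miss at least one specialty), so 4 is optimal.

4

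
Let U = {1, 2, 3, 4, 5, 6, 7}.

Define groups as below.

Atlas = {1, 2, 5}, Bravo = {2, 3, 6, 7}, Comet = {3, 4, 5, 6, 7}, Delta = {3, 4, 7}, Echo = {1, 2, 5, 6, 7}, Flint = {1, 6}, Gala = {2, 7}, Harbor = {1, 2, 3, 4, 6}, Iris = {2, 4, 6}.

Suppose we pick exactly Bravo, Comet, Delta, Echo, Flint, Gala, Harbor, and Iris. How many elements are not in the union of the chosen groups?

Union of Bravo, Comet, Delta, Echo, Flint, Gala, Harbor, Iris = {1, 2, 3, 4, 5, 6, 7} — that's every element, so 0 are uncovered.

0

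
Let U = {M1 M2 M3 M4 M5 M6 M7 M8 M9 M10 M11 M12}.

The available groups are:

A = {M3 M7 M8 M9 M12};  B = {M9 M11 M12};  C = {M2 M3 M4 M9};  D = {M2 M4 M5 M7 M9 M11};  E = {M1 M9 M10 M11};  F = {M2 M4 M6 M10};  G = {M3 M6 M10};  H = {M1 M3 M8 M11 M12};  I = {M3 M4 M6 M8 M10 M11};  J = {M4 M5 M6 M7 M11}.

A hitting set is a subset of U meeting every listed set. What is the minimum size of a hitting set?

3

The 3 points {M9, M10, M11} hit every group.
No choice of 2 points meets every group, so 3 is the minimum.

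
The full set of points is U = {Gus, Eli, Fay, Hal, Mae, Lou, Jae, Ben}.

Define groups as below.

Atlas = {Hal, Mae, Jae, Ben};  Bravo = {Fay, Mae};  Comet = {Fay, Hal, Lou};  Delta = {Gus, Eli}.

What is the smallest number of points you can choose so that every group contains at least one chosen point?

Take H = {Eli, Hal, Mae}. Each listed group contains at least one of these, so H is a hitting set of size 3.
No choice of 2 points meets every group, so 3 is the minimum.

3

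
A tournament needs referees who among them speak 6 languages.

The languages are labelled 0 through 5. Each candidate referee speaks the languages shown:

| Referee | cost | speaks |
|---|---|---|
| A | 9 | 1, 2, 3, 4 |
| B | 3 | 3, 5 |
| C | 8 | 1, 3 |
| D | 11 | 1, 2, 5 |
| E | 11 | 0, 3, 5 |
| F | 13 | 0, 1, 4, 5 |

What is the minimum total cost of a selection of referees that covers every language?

20

A, E together cover every language (A ∪ E = {0, 1, 2, 3, 4, 5}); total cost 9 + 11 = 20.
The greedy pick B, A, E costs 23; no covering selection beats 20.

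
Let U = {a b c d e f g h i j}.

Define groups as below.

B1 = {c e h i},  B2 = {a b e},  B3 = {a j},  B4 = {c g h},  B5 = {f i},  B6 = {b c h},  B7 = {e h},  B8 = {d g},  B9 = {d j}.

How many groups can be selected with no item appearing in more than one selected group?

4

B2, B4, B5, B9 are pairwise disjoint (B2={a,b,e}; B4={c,g,h}; B5={f,i}; B9={d,j}).
Every remaining group overlaps one of these, and no 5 of the listed groups are pairwise disjoint, so 4 is the maximum.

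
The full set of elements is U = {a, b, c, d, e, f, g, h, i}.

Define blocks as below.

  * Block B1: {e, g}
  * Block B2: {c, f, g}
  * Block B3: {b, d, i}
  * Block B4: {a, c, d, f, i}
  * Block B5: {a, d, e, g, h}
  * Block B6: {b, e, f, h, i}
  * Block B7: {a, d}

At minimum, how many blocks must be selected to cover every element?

3

B2 and B5 and B6 together: B2 ∪ B5 ∪ B6 = {a, b, c, d, e, f, g, h, i} — every element is covered.
No 2 of the 7 blocks cover everything (all 21 combinations miss at least one element), so 3 is optimal.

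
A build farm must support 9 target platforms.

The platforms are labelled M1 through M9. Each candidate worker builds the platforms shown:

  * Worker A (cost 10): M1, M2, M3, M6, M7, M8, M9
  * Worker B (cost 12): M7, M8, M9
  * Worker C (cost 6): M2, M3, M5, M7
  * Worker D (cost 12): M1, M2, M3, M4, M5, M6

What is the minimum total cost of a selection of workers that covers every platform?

A, D together cover every platform (A ∪ D = {M1, M2, M3, M4, M5, M6, M7, M8, M9}); total cost 10 + 12 = 22.
The greedy pick A, C, D costs 28; no covering selection beats 22.

22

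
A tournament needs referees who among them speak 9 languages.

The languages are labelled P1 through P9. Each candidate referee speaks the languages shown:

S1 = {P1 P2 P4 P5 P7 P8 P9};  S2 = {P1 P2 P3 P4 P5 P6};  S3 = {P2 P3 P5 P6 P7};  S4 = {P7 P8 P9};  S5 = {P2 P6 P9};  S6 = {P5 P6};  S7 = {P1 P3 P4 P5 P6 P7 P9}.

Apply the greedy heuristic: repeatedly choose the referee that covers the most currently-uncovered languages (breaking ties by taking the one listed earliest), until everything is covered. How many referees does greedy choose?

2

Greedy: pick S1 (covers 7 new) → pick S2 (covers 2 new). Total picks: 2.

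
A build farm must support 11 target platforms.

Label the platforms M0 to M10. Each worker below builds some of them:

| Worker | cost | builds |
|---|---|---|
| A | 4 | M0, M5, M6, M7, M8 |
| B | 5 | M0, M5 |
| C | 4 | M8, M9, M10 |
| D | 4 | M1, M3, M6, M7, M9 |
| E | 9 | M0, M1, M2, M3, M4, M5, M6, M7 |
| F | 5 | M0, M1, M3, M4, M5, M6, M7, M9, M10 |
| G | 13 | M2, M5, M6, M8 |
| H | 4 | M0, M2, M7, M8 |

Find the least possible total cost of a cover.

F, H together cover every platform (F ∪ H = {M0, M1, M2, M3, M4, M5, M6, M7, M8, M9, M10}); total cost 5 + 4 = 9.
No covering selection has total cost below 9.

9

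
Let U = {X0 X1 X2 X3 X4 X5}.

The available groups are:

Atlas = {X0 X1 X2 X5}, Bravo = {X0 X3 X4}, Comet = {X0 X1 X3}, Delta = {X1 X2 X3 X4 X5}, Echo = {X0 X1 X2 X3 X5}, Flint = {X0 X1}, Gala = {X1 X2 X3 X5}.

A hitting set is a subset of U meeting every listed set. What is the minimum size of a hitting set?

2

Take H = {X1, X3}. Each listed group contains at least one of these, so H is a hitting set of size 2.
No single item lies in every group, so at least 2 are needed and 2 is optimal.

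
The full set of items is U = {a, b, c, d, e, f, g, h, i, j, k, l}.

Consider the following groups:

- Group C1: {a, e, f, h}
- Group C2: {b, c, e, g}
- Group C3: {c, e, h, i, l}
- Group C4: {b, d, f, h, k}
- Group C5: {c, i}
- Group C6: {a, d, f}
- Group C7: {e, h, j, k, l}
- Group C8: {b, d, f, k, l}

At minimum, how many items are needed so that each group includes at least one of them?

T = {e, f, i} meets every group (each contains at least one member of T), and |T| = 3.
The groups C5, C6, C7 are pairwise disjoint, so any hitting set needs a separate item for each — at least 3. Hence 3 is optimal.

3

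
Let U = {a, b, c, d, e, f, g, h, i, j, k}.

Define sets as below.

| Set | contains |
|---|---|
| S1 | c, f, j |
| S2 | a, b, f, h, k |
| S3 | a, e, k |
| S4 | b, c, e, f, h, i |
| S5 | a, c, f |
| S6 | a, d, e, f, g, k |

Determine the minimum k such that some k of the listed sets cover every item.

S1 and S4 and S6 together: S1 ∪ S4 ∪ S6 = {a, b, c, d, e, f, g, h, i, j, k} — every item is covered.
Only S6 contains d, so S6 is forced; the remaining 5 items need at least 2 more sets (each remaining set adds at most 4) — so at least 3 sets are needed, and 3 is optimal.

3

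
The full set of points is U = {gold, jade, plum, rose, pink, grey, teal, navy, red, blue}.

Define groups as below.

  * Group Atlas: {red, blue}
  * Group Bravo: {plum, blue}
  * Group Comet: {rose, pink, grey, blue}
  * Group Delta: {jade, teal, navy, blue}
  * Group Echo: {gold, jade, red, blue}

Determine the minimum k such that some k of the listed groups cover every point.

4

Take {Bravo, Comet, Delta, Echo}. Their union is {gold, jade, plum, rose, pink, grey, teal, navy, red, blue}, which is all 10 points.
Only Bravo contains plum, so Bravo is forced; the remaining 8 points need at least 3 more groups (each remaining group adds at most 3) — so at least 4 groups are needed, and 4 is optimal.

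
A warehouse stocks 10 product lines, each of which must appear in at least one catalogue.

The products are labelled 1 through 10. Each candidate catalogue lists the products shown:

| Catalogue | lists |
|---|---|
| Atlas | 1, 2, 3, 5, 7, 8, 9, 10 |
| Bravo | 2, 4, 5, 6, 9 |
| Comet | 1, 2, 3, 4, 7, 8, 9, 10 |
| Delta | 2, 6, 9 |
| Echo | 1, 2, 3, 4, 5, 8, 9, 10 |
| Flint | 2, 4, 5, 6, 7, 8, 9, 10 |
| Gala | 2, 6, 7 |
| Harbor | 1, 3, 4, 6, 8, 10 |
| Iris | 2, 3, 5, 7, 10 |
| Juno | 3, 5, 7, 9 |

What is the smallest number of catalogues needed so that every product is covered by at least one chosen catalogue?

2

Atlas and Flint together: Atlas ∪ Flint = {1, 2, 3, 4, 5, 6, 7, 8, 9, 10} — every product is covered.
No single catalogue has all 10 products (the largest, Atlas, has 8), so 2 is optimal.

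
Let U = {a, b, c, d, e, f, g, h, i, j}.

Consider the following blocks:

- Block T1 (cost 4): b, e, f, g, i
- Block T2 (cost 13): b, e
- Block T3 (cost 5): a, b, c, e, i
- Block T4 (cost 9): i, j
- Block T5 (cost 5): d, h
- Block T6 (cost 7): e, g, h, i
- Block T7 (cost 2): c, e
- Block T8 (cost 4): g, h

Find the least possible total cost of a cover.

23

T1, T3, T4, T5 together cover every element (T1 ∪ T3 ∪ T4 ∪ T5 = {a, b, c, d, e, f, g, h, i, j}); total cost 4 + 5 + 9 + 5 = 23.
The greedy pick T1, T7, T5, T3, T4 costs 25; no covering selection beats 23.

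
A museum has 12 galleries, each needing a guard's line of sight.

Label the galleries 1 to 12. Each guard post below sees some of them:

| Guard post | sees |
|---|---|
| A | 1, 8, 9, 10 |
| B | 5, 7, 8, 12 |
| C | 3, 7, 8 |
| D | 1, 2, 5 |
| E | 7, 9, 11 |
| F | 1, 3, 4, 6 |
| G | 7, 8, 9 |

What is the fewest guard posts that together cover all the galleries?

A and B and D and E and F together: A ∪ B ∪ D ∪ E ∪ F = {1, 2, 3, 4, 5, 6, 7, 8, 9, 10, 11, 12} — every gallery is covered.
No 4 of the 7 guard posts cover everything (all 35 combinations miss at least one gallery), so 5 is optimal.

5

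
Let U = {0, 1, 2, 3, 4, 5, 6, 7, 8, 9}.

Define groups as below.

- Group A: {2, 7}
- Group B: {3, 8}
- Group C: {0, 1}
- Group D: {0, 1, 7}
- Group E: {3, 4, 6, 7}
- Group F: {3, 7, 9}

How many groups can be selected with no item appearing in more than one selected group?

3

A, B, C are pairwise disjoint (A={2,7}; B={3,8}; C={0,1}).
Every remaining group overlaps one of these, and no 4 of the listed groups are pairwise disjoint, so 3 is the maximum.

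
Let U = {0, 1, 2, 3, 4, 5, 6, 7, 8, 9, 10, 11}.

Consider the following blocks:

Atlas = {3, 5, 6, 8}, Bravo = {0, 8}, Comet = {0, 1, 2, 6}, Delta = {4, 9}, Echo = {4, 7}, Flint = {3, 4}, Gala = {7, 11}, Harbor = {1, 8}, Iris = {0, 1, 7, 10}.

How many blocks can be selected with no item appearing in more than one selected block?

3

Bravo, Flint, Gala are pairwise disjoint (Bravo={0,8}; Flint={3,4}; Gala={7,11}).
Every remaining block overlaps one of these, and no 4 of the listed blocks are pairwise disjoint, so 3 is the maximum.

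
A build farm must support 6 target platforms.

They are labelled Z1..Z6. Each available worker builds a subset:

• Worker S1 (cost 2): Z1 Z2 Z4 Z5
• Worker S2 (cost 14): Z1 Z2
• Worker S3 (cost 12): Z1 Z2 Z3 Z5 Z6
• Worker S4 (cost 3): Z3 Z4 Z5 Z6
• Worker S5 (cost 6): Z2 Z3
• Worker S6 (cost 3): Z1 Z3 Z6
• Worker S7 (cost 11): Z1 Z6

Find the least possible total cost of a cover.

5

S1, S4 together cover every platform (S1 ∪ S4 = {Z1, Z2, Z3, Z4, Z5, Z6}); total cost 2 + 3 = 5.
No covering selection has total cost below 5.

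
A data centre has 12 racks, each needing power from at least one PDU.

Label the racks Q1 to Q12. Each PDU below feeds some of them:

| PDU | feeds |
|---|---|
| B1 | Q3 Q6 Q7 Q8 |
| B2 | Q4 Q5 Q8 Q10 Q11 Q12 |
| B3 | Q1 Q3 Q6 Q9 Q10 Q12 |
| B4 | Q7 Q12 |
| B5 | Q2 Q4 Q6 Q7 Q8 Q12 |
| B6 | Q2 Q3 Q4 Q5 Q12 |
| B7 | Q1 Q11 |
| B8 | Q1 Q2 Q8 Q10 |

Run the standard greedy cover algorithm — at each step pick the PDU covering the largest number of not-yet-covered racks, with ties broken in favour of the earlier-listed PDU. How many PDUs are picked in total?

Greedy: pick B2 (covers 6 new) → pick B3 (covers 4 new) → pick B5 (covers 2 new). Total picks: 3.

3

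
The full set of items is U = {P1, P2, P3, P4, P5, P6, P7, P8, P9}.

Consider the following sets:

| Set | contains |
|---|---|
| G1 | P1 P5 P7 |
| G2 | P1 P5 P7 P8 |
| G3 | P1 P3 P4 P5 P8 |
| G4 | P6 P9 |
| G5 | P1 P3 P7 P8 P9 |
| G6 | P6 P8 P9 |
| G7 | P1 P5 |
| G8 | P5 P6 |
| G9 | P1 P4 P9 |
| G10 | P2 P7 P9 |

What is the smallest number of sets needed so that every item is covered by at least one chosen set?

G3 and G4 and G10 together: G3 ∪ G4 ∪ G10 = {P1, P2, P3, P4, P5, P6, P7, P8, P9} — every item is covered.
Only G10 contains P2, so G10 is forced; the remaining 6 items need at least 2 more sets (each remaining set adds at most 5) — so at least 3 sets are needed, and 3 is optimal.

3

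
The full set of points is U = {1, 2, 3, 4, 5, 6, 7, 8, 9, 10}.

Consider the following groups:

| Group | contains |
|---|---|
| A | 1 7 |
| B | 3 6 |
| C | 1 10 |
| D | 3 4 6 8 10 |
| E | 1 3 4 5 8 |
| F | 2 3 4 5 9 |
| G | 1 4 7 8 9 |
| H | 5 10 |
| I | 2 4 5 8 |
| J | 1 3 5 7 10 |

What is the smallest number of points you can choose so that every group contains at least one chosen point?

The 3 points {1, 3, 5} hit every group.
The groups B, C, I are pairwise disjoint, so any hitting set needs a separate point for each — at least 3. Hence 3 is optimal.

3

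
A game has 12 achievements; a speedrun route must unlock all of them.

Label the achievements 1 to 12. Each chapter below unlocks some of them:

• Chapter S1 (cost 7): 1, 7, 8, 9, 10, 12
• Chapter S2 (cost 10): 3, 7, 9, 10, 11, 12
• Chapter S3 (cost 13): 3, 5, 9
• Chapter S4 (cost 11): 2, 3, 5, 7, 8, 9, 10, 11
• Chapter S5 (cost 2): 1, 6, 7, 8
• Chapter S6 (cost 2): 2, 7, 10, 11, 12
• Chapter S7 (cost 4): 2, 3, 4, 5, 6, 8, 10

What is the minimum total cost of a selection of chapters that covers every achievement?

S1, S6, S7 together cover every achievement (S1 ∪ S6 ∪ S7 = {1, 2, 3, 4, 5, 6, 7, 8, 9, 10, 11, 12}); total cost 7 + 2 + 4 = 13.
The greedy pick S6, S5, S7, S1 costs 15; no covering selection beats 13.

13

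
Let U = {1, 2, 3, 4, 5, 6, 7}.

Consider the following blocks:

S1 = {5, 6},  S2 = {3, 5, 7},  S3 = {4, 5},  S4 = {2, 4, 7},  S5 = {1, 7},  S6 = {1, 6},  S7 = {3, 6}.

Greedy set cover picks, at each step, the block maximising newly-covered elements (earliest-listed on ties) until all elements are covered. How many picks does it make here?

Greedy: pick S2 (covers 3 new) → pick S4 (covers 2 new) → pick S6 (covers 2 new). Total picks: 3.

3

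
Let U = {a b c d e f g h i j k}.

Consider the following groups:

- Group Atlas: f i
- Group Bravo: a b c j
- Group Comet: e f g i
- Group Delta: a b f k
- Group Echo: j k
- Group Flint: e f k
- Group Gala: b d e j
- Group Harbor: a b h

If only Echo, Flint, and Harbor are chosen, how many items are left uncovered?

Union of Echo, Flint, Harbor = {a, b, e, f, h, j, k}.
Not covered: c, d, g, i — 4 items.

4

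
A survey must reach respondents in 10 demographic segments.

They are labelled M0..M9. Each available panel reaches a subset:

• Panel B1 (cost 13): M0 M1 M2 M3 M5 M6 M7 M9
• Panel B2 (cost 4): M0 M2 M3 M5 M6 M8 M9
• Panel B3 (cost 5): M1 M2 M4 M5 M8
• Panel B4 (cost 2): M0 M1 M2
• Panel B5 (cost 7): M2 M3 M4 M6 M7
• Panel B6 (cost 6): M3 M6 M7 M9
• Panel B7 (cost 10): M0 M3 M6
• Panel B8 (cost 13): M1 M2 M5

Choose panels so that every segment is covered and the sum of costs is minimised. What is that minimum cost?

13

B3, B4, B6 together cover every segment (B3 ∪ B4 ∪ B6 = {M0, M1, M2, M3, M4, M5, M6, M7, M8, M9}); total cost 5 + 2 + 6 = 13.
No covering selection has total cost below 13.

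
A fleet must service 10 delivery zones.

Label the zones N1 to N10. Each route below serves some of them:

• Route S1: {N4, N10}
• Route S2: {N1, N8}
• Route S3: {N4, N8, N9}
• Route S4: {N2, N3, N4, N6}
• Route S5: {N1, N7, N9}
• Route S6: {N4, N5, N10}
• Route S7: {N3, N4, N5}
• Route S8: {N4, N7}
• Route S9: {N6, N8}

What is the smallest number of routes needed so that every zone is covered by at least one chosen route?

4

Take {S3, S4, S5, S6}. Their union is {N1, N2, N3, N4, N5, N6, N7, N8, N9, N10}, which is all 10 zones.
No 3 of the 9 routes cover everything (all 84 combinations miss at least one zone), so 4 is optimal.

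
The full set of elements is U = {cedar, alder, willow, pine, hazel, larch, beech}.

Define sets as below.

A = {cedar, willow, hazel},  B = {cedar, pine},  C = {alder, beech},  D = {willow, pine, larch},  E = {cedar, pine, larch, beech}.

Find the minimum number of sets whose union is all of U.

3

A, C, and E cover everything between them: the union {cedar, alder, willow, pine, hazel, larch, beech} is all of U.
Only C contains alder, so C is forced; the remaining 5 elements need at least 2 more sets (each remaining set adds at most 3) — so at least 3 sets are needed, and 3 is optimal.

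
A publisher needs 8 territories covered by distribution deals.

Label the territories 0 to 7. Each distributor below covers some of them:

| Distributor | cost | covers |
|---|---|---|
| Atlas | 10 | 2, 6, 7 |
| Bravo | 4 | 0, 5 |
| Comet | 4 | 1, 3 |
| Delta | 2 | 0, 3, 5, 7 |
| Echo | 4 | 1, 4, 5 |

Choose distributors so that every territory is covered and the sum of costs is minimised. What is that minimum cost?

Atlas, Delta, Echo together cover every territory (Atlas ∪ Delta ∪ Echo = {0, 1, 2, 3, 4, 5, 6, 7}); total cost 10 + 2 + 4 = 16.
No covering selection has total cost below 16.

16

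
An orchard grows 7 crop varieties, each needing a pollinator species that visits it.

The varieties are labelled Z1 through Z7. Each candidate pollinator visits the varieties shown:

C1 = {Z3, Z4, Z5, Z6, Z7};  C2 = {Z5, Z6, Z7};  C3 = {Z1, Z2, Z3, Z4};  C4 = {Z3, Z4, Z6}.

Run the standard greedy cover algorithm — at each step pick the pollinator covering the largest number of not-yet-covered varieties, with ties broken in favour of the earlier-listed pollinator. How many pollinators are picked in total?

Greedy: pick C1 (covers 5 new) → pick C3 (covers 2 new). Total picks: 2.

2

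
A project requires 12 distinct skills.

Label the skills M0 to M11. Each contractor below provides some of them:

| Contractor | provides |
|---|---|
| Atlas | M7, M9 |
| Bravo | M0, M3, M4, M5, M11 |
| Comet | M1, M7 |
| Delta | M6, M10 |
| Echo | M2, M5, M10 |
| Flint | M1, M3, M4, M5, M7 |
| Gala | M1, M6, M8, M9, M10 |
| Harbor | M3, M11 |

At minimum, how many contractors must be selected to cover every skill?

Bravo and Echo and Flint and Gala together: Bravo ∪ Echo ∪ Flint ∪ Gala = {M0, M1, M2, M3, M4, M5, M6, M7, M8, M9, M10, M11} — every skill is covered.
Only Echo contains M2, so Echo is forced; the remaining 9 skills need at least 3 more contractors (each remaining contractor adds at most 4) — so at least 4 contractors are needed, and 4 is optimal.

4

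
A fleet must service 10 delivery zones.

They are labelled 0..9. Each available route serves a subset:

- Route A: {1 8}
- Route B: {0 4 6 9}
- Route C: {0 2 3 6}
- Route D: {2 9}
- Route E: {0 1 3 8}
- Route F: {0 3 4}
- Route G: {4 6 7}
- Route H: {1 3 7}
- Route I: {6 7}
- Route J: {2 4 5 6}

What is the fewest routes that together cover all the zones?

4

B and E and G and J together: B ∪ E ∪ G ∪ J = {0, 1, 2, 3, 4, 5, 6, 7, 8, 9} — every zone is covered.
No 3 of the 10 routes cover everything (all 120 combinations miss at least one zone), so 4 is optimal.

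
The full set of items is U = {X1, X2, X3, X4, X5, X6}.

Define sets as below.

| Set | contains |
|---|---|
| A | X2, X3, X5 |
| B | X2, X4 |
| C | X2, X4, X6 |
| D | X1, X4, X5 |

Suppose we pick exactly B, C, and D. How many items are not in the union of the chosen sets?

Union of B, C, D = {X1, X2, X4, X5, X6}.
Not covered: X3 — 1 item.

1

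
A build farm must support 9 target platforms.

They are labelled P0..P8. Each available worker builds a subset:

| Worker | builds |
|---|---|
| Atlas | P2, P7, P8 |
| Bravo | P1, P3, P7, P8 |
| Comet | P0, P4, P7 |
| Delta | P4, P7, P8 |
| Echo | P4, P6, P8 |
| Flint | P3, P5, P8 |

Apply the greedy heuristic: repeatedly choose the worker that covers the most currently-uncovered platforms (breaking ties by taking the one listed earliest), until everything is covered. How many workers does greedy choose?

5

Greedy: pick Bravo (covers 4 new) → pick Comet (covers 2 new) → pick Atlas (covers 1 new) → pick Echo (covers 1 new) → pick Flint (covers 1 new). Total picks: 5.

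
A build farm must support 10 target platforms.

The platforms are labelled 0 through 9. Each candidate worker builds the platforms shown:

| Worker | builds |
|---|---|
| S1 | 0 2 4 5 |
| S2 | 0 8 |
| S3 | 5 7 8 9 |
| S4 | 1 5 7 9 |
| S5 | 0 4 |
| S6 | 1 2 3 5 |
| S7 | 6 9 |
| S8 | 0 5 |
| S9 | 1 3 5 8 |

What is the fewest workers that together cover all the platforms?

Take {S1, S3, S6, S7}. Their union is {0, 1, 2, 3, 4, 5, 6, 7, 8, 9}, which is all 10 platforms.
No 3 of the 9 workers cover everything (all 84 combinations miss at least one platform), so 4 is optimal.

4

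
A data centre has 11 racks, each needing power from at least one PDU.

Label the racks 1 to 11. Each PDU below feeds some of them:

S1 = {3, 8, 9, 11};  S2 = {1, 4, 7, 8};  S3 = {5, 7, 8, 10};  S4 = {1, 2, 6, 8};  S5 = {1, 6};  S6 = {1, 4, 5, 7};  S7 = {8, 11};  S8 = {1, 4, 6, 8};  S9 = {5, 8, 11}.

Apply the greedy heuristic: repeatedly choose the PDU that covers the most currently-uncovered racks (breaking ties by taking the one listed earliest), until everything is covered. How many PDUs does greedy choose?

Greedy: pick S1 (covers 4 new) → pick S6 (covers 4 new) → pick S4 (covers 2 new) → pick S3 (covers 1 new). Total picks: 4.

4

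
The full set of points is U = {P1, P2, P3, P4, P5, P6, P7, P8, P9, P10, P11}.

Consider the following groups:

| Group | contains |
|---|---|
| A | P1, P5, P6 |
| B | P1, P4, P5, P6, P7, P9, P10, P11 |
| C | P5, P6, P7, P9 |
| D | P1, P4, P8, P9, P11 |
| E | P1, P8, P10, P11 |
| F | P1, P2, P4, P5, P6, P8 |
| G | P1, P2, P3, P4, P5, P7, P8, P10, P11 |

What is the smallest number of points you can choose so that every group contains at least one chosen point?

The 2 points {P1, P6} hit every group.
The groups C, E are pairwise disjoint, so any hitting set needs a separate point for each — at least 2. Hence 2 is optimal.

2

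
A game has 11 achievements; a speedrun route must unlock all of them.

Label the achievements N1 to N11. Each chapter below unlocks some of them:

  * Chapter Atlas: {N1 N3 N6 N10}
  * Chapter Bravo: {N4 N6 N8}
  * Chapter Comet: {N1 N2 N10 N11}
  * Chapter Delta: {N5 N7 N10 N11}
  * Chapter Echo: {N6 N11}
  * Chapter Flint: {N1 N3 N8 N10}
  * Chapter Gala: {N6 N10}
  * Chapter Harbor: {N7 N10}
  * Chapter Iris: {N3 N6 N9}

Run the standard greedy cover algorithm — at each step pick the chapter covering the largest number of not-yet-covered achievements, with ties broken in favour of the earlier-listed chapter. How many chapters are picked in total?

Greedy: pick Atlas (covers 4 new) → pick Delta (covers 3 new) → pick Bravo (covers 2 new) → pick Comet (covers 1 new) → pick Iris (covers 1 new). Total picks: 5.
(The true minimum cover uses only 4 chapters, so greedy is not optimal here.)

5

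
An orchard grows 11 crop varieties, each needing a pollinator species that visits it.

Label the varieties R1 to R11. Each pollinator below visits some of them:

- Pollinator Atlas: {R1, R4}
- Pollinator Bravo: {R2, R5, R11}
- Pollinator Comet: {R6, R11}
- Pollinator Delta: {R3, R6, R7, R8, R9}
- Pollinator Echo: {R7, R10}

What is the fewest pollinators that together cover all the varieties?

Atlas and Bravo and Delta and Echo together: Atlas ∪ Bravo ∪ Delta ∪ Echo = {R1, R2, R3, R4, R5, R6, R7, R8, R9, R10, R11} — every variety is covered.
Only Echo contains R10, so Echo is forced; the remaining 9 varieties need at least 3 more pollinators (each remaining pollinator adds at most 4) — so at least 4 pollinators are needed, and 4 is optimal.

4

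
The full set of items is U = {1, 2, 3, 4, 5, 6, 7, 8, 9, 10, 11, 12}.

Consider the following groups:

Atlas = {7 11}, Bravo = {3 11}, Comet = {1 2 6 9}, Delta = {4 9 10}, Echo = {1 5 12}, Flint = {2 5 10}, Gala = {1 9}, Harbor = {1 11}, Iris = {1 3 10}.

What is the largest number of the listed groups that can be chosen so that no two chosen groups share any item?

Atlas, Flint, Gala are pairwise disjoint (Atlas={7,11}; Flint={2,5,10}; Gala={1,9}).
Every remaining group overlaps one of these, and no 4 of the listed groups are pairwise disjoint, so 3 is the maximum.

3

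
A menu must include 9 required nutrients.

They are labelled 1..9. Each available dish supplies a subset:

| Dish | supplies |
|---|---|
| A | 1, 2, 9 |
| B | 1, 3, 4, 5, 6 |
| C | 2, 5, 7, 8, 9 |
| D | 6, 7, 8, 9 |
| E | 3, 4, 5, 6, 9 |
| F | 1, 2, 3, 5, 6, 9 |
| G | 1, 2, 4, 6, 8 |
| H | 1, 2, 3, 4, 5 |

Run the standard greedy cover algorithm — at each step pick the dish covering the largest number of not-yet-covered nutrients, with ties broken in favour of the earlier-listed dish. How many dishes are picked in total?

Greedy: pick F (covers 6 new) → pick C (covers 2 new) → pick B (covers 1 new). Total picks: 3.
(The true minimum cover uses only 2 dishes, so greedy is not optimal here.)

3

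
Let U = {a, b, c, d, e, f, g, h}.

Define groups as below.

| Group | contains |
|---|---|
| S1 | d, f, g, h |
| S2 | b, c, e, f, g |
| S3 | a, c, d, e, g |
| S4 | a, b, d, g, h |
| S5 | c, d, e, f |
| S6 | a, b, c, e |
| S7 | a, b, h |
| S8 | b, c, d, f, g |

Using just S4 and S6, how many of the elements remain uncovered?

1

Union of S4, S6 = {a, b, c, d, e, g, h}.
Not covered: f — 1 element.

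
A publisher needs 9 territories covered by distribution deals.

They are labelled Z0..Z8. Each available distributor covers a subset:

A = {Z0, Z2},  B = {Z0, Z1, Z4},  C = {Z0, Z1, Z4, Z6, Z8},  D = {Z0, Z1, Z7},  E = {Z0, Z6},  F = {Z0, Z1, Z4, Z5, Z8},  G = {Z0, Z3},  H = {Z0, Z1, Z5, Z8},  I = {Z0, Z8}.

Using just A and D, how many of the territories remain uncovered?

Union of A, D = {Z0, Z1, Z2, Z7}.
Not covered: Z3, Z4, Z5, Z6, Z8 — 5 territories.

5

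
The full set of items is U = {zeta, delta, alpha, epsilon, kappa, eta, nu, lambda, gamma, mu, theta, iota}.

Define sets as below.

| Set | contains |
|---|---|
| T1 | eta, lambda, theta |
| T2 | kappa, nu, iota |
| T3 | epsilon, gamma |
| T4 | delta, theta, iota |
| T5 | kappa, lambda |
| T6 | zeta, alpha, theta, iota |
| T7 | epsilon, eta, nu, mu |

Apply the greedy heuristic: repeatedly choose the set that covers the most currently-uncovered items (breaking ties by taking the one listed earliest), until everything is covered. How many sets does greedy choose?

Greedy: pick T6 (covers 4 new) → pick T7 (covers 4 new) → pick T5 (covers 2 new) → pick T3 (covers 1 new) → pick T4 (covers 1 new). Total picks: 5.

5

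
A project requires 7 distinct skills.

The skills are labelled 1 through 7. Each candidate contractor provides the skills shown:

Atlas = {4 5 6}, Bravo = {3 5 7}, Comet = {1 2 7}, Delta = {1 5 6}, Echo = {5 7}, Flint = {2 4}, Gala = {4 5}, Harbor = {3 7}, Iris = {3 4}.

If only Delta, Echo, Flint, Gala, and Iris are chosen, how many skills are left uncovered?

0

Union of Delta, Echo, Flint, Gala, Iris = {1, 2, 3, 4, 5, 6, 7} — that's every skill, so 0 are uncovered.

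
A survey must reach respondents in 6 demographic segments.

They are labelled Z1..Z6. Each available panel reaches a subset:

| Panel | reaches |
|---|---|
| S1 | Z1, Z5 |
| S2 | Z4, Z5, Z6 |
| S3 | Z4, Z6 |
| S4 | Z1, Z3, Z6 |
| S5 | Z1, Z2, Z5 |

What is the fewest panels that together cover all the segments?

3

S3 and S4 and S5 together: S3 ∪ S4 ∪ S5 = {Z1, Z2, Z3, Z4, Z5, Z6} — every segment is covered.
Only S5 contains Z2, so S5 is forced; the remaining 3 segments need at least 2 more panels (each remaining panel adds at most 2) — so at least 3 panels are needed, and 3 is optimal.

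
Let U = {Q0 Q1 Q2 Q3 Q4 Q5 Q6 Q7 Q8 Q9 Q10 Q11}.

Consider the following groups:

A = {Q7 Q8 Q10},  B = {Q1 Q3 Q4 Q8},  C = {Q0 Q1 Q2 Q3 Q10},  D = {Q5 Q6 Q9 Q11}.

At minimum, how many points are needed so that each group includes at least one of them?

3

The 3 points {Q0, Q5, Q8} hit every group.
No choice of 2 points meets every group, so 3 is the minimum.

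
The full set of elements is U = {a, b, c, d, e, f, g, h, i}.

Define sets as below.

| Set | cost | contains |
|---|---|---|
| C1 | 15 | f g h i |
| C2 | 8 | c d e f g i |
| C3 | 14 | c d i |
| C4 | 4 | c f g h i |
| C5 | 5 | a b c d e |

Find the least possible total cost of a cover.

C4, C5 together cover every element (C4 ∪ C5 = {a, b, c, d, e, f, g, h, i}); total cost 4 + 5 = 9.
No covering selection has total cost below 9.

9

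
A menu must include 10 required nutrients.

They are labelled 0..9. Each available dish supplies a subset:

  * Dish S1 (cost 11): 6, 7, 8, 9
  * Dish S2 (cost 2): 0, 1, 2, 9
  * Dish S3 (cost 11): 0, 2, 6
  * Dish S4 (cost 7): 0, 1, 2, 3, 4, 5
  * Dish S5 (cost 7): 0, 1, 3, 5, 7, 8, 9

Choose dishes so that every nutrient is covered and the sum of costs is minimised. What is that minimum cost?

S1, S4 together cover every nutrient (S1 ∪ S4 = {0, 1, 2, 3, 4, 5, 6, 7, 8, 9}); total cost 11 + 7 = 18.
The greedy pick S2, S5, S4, S1 costs 27; no covering selection beats 18.

18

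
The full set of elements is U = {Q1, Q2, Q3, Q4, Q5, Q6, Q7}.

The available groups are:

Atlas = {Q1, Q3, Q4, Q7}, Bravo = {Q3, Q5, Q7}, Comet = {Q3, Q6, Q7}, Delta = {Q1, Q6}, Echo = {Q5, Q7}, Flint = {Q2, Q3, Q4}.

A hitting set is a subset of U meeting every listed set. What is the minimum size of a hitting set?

The 3 elements {Q1, Q3, Q5} hit every group.
The groups Delta, Echo, Flint are pairwise disjoint, so any hitting set needs a separate element for each — at least 3. Hence 3 is optimal.

3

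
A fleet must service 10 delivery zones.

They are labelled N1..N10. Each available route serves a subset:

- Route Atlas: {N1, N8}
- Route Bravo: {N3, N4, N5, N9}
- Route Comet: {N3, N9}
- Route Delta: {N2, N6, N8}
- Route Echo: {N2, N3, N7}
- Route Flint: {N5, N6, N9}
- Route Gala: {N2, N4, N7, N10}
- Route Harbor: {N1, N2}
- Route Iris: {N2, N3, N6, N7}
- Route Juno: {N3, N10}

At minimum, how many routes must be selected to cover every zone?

Take {Atlas, Echo, Flint, Gala}. Their union is {N1, N2, N3, N4, N5, N6, N7, N8, N9, N10}, which is all 10 zones.
No 3 of the 10 routes cover everything (all 120 combinations miss at least one zone), so 4 is optimal.

4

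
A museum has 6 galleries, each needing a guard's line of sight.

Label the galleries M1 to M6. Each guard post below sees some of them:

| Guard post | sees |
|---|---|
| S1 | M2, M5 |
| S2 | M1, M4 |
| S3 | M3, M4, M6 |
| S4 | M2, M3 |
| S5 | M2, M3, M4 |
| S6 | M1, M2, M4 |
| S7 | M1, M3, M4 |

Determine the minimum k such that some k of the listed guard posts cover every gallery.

Take {S1, S3, S7}. Their union is {M1, M2, M3, M4, M5, M6}, which is all 6 galleries.
Only S1 contains M5, so S1 is forced; the remaining 4 galleries need at least 2 more guard posts (each remaining guard post adds at most 3) — so at least 3 guard posts are needed, and 3 is optimal.

3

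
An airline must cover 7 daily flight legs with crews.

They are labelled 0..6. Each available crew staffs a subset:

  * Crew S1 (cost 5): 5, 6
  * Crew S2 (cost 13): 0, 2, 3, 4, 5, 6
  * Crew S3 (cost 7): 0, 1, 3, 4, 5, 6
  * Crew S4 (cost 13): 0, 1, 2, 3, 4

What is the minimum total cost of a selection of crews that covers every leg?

18

S1, S4 together cover every leg (S1 ∪ S4 = {0, 1, 2, 3, 4, 5, 6}); total cost 5 + 13 = 18.
The greedy pick S3, S2 costs 20; no covering selection beats 18.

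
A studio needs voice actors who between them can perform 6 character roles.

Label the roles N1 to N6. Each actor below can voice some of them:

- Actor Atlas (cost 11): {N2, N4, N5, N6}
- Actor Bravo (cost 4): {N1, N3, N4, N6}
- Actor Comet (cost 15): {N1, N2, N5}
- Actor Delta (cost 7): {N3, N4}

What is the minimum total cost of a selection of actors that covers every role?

15

Atlas, Bravo together cover every role (Atlas ∪ Bravo = {N1, N2, N3, N4, N5, N6}); total cost 11 + 4 = 15.
No covering selection has total cost below 15.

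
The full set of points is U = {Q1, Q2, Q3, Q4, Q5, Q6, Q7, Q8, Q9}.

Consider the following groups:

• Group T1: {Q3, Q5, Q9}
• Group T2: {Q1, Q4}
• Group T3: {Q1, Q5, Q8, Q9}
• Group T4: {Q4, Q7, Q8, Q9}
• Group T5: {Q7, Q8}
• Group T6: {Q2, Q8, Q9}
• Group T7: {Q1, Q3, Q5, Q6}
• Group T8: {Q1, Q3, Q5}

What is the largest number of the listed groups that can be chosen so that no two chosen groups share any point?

3

T1, T2, T5 are pairwise disjoint (T1={Q3,Q5,Q9}; T2={Q1,Q4}; T5={Q7,Q8}).
Every remaining group overlaps one of these, and no 4 of the listed groups are pairwise disjoint, so 3 is the maximum.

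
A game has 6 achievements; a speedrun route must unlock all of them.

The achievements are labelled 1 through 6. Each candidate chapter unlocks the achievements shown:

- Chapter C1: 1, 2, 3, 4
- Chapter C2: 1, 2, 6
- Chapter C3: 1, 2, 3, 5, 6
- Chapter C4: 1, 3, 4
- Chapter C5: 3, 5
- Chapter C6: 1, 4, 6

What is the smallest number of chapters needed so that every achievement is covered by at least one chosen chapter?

2

Take {C3, C4}. Their union is {1, 2, 3, 4, 5, 6}, which is all 6 achievements.
No single chapter has all 6 achievements (the largest, C3, has 5), so 2 is optimal.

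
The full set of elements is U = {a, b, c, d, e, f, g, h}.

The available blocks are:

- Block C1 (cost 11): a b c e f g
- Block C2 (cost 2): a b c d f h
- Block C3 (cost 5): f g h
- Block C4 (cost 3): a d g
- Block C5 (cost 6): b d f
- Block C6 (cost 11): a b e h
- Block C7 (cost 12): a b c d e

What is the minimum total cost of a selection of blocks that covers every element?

13

C1, C2 together cover every element (C1 ∪ C2 = {a, b, c, d, e, f, g, h}); total cost 11 + 2 = 13.
The greedy pick C2, C4, C1 costs 16; no covering selection beats 13.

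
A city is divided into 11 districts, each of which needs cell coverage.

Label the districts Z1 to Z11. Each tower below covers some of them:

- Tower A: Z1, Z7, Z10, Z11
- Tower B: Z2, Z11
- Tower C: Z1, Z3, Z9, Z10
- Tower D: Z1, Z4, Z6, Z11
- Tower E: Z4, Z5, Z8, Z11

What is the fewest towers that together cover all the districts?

5

Take {A, B, C, D, E}. Their union is {Z1, Z2, Z3, Z4, Z5, Z6, Z7, Z8, Z9, Z10, Z11}, which is all 11 districts.
No 4 of the 5 towers cover everything (all 5 combinations miss at least one district), so 5 is optimal.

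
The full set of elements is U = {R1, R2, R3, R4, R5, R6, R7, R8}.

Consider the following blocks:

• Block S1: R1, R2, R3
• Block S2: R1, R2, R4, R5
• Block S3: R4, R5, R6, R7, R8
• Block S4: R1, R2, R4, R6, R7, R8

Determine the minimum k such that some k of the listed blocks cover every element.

S1 and S3 cover everything between them: the union {R1, R2, R3, R4, R5, R6, R7, R8} is all of U.
No single block has all 8 elements (the largest, S4, has 6), so 2 is optimal.

2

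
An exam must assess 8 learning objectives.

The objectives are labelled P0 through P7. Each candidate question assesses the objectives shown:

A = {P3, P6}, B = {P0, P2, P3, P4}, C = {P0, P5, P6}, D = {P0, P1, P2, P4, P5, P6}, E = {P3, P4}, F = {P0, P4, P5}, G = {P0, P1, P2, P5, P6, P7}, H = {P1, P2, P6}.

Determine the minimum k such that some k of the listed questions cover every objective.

2

B and G together: B ∪ G = {P0, P1, P2, P3, P4, P5, P6, P7} — every objective is covered.
No single question has all 8 objectives (the largest, D, has 6), so 2 is optimal.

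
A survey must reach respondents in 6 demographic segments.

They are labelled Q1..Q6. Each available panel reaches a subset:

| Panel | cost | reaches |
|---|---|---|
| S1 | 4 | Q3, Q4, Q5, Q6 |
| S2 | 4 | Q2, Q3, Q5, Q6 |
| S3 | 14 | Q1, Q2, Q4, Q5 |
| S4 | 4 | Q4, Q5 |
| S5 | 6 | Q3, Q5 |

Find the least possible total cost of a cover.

S2, S3 together cover every segment (S2 ∪ S3 = {Q1, Q2, Q3, Q4, Q5, Q6}); total cost 4 + 14 = 18.
The greedy pick S1, S2, S3 costs 22; no covering selection beats 18.

18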